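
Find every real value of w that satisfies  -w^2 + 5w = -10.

w = -1.5311 or w = 6.5311

Rearrange to standard form: -w^2 + 5w + 10 = 0.
Discriminant: (5)^2 - 4*(-1)*10 = 65.
Quadratic formula: w = (-5 +/- sqrt(65)) / (-2).
So w = 5/2 - sqrt(65)/2 ~= -1.5311 or w = 5/2 + sqrt(65)/2 ~= 6.5311.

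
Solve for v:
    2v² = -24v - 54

v = -9 or v = -3

Bring every term to one side: 2v² + 24v + 54 = 0.
Factor: 2(v + 9)(v + 3) = 0.
So v = -9 or v = -3.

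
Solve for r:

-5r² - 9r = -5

r = -2.2454 or r = 0.4454

Rearrange to standard form: -5r² - 9r + 5 = 0.
Discriminant: (-9)² − 4·(-5)·5 = 181.
Quadratic formula: r = (9 ± √181) / (-10).
So r = -√(181)/10 - 9/10 ≈ -2.2454 or r = -9/10 + √(181)/10 ≈ 0.4454.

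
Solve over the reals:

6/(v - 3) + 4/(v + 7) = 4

Multiply both sides by (v - 3)(v + 7):
6(v + 7) + 4(v - 3) = 4(v - 3)(v + 7).
Expand and collect terms: 4v² + 6v - 114 = 0.
By the quadratic formula, v = (-6 ± √1860) / 8, so v ≈ 4.641 or v ≈ -6.141.
Neither value makes a denominator zero (v ≠ 3, v ≠ -7), so both are valid.

v = -6.141 or v = 4.641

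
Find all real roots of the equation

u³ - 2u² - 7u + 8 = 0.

u = -2.3723 or u = 1 or u = 3.3723

Possible rational roots are divisors of 8. Testing u = 1 gives 0, so (u - 1) is a factor.
Divide: u³ - 2u² - 7u + 8 = (u - 1)(u² - u - 8).
Apply the quadratic formula to u² - u - 8 = 0: u = (1 ± √33)/2, i.e. u ≈ 3.3723 or u ≈ -2.3723.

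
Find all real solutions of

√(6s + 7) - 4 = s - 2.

Isolate the radical: √(6s + 7) = s + 2.
Square both sides: 6s + 7 = (s + 2)².
Expand and rearrange: s² - 2s - 3 = 0.
Solving gives s = 3 or s = -1.
Check each candidate in the original equation:
  s = 3: √(25) = 5, while s + 2 = 5 — valid.
  s = -1: √(1) = 1, while s + 2 = 1 — valid.

s = -1 or s = 3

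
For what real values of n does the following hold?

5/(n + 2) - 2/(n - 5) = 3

Multiply both sides by (n + 2)(n - 5):
5(n - 5) - 2(n + 2) = 3(n + 2)(n - 5).
Expand and collect terms: 3n^2 - 12n - 1 = 0.
By the quadratic formula, n = (12 +/- sqrt(156)) / 6, so n ~= 4.0817 or n ~= -0.0817.
Neither value makes a denominator zero (n != -2, n != 5), so both are valid.

n = -0.0817 or n = 4.0817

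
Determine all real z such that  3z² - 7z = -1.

z = 0.1529 or z = 2.1805

Rearrange to standard form: 3z² - 7z + 1 = 0.
Discriminant: (-7)² − 4·3·1 = 37.
Quadratic formula: z = (7 ± √37) / 6.
So z = √(37)/6 + 7/6 ≈ 2.1805 or z = 7/6 - √(37)/6 ≈ 0.1529.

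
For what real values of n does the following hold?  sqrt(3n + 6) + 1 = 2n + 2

n = 1

Isolate the radical: sqrt(3n + 6) = 2n + 1.
Square both sides: 3n + 6 = (2n + 1)^2.
Expand and rearrange: 4n^2 + n - 5 = 0.
Solving gives n = 1 or n = -1.25.
Check each candidate in the original equation:
  n = 1: sqrt(9) = 3, while 2n + 1 = 3 — valid.
  n = -1.25: sqrt(2.25) = 1.5, while 2n + 1 = -1.5 — extraneous.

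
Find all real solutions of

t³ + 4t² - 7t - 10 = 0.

Possible rational roots are divisors of -10. Testing t = -5 gives 0, so (t + 5) is a factor.
Divide: t³ + 4t² - 7t - 10 = (t + 5)(t² - t - 2).
Factor the quadratic: t = 2 or t = -1.

t = -5 or t = -1 or t = 2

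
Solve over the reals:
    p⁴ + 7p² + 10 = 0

Let u = p². The equation becomes u² + 7u + 10 = 0.
Factor: (u + 2)(u + 5) = 0, so u = -2 or u = -5.
p² = -2 < 0 has no real solution.
p² = -5 < 0 has no real solution.

No real solutions.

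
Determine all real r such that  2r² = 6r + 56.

r = -4 or r = 7

Bring every term to one side: 2r² - 6r - 56 = 0.
Factor: 2(r - 7)(r + 4) = 0.
So r = 7 or r = -4.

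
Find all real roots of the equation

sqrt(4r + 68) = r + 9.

Square both sides: 4r + 68 = (r + 9)^2.
Expand and rearrange: r^2 + 14r + 13 = 0.
Solving gives r = -1 or r = -13.
Check each candidate in the original equation:
  r = -1: sqrt(64) = 8, while r + 9 = 8 — valid.
  r = -13: sqrt(16) = 4, while r + 9 = -4 — extraneous.

r = -1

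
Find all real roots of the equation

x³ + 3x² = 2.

x = -2.7321 or x = -1 or x = 0.7321

Rearrange: x³ + 3x² - 2 = 0.
Possible rational roots are divisors of -2. Testing x = -1 gives 0, so (x + 1) is a factor.
Divide: x³ + 3x² - 2 = (x + 1)(x² + 2x - 2).
Apply the quadratic formula to x² + 2x - 2 = 0: x = (-2 ± √12)/2, i.e. x ≈ 0.7321 or x ≈ -2.7321.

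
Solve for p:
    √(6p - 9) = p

Square both sides: 6p - 9 = (p)².
Expand and rearrange: p² - 6p + 9 = 0.
This gives the repeated root p = 3.
Check in the original equation:
  p = 3: √(9) = 3, while p = 3 — valid.

p = 3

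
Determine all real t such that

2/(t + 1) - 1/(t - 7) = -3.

Multiply both sides by (t + 1)(t - 7):
2(t - 7) - (t + 1) = -3(t + 1)(t - 7).
Expand and collect terms: -3t² + 17t + 36 = 0.
By the quadratic formula, t = (-17 ± √721) / -6, so t ≈ -1.6419 or t ≈ 7.3086.
Neither value makes a denominator zero (t ≠ -1, t ≠ 7), so both are valid.

t = -1.6419 or t = 7.3086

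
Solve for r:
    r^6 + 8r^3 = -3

r = -1.9666 or r = -0.7334

Let u = r^3. The equation becomes u^2 + 8u + 3 = 0.
By the quadratic formula, u = -4 + sqrt(13) or u = -4 - sqrt(13).
r^3 = -4 + sqrt(13) gives r = -(4 - sqrt(13))^(1/3) ~= -0.7334.
r^3 = -4 - sqrt(13) gives r = -(sqrt(13) + 4)^(1/3) ~= -1.9666.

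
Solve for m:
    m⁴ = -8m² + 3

Let u = m². The equation becomes u² + 8u - 3 = 0.
By the quadratic formula, u = -4 + √(19) or u = -√(19) - 4.
m² = -4 + √(19) gives m = ±√(-4 + √(19)) ≈ ±0.5991.
m² = -√(19) - 4 < 0 has no real solution.

m = -0.5991 or m = 0.5991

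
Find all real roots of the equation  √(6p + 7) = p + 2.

Square both sides: 6p + 7 = (p + 2)².
Expand and rearrange: p² - 2p - 3 = 0.
Solving gives p = 3 or p = -1.
Check each candidate in the original equation:
  p = 3: √(25) = 5, while p + 2 = 5 — valid.
  p = -1: √(1) = 1, while p + 2 = 1 — valid.

p = -1 or p = 3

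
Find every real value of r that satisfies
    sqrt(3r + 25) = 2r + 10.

r = -3

Square both sides: 3r + 25 = (2r + 10)^2.
Expand and rearrange: 4r^2 + 37r + 75 = 0.
Solving gives r = -3 or r = -6.25.
Check each candidate in the original equation:
  r = -3: sqrt(16) = 4, while 2r + 10 = 4 — valid.
  r = -6.25: sqrt(6.25) = 2.5, while 2r + 10 = -2.5 — extraneous.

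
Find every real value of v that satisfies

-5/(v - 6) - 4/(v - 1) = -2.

v = 2.2056 or v = 9.2944

Multiply both sides by (v - 6)(v - 1):
-5(v - 1) - 4(v - 6) = -2(v - 6)(v - 1).
Expand and collect terms: -2v² + 23v - 41 = 0.
By the quadratic formula, v = (-23 ± √201) / -4, so v ≈ 2.2056 or v ≈ 9.2944.
Neither value makes a denominator zero (v ≠ 6, v ≠ 1), so both are valid.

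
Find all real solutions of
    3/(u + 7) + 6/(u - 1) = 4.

Multiply both sides by (u + 7)(u - 1):
3(u - 1) + 6(u + 7) = 4(u + 7)(u - 1).
Expand and collect terms: 4u^2 + 15u - 67 = 0.
By the quadratic formula, u = (-15 +/- sqrt(1297)) / 8, so u ~= 2.6267 or u ~= -6.3767.
Neither value makes a denominator zero (u != -7, u != 1), so both are valid.

u = -6.3767 or u = 2.6267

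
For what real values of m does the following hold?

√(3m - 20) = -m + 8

Square both sides: 3m - 20 = (-m + 8)².
Expand and rearrange: m² - 19m + 84 = 0.
Solving gives m = 12 or m = 7.
Check each candidate in the original equation:
  m = 12: √(16) = 4, while -m + 8 = -4 — extraneous.
  m = 7: √(1) = 1, while -m + 8 = 1 — valid.

m = 7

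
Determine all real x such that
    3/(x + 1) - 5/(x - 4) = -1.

x = -2.7202 or x = 7.7202

Multiply both sides by (x + 1)(x - 4):
3(x - 4) - 5(x + 1) = -(x + 1)(x - 4).
Expand and collect terms: -x^2 + 5x + 21 = 0.
By the quadratic formula, x = (-5 +/- sqrt(109)) / -2, so x ~= -2.7202 or x ~= 7.7202.
Neither value makes a denominator zero (x != -1, x != 4), so both are valid.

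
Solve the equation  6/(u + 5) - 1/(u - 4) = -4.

Multiply both sides by (u + 5)(u - 4):
6(u - 4) - (u + 5) = -4(u + 5)(u - 4).
Expand and collect terms: -4u² - 9u + 109 = 0.
By the quadratic formula, u = (9 ± √1825) / -8, so u ≈ -6.465 or u ≈ 4.215.
Neither value makes a denominator zero (u ≠ -5, u ≠ 4), so both are valid.

u = -6.465 or u = 4.215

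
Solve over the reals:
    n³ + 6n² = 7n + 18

Rearrange: n³ + 6n² - 7n - 18 = 0.
Possible rational roots are divisors of -18. Testing n = 2 gives 0, so (n - 2) is a factor.
Divide: n³ + 6n² - 7n - 18 = (n - 2)(n² + 8n + 9).
Apply the quadratic formula to n² + 8n + 9 = 0: n = (-8 ± √28)/2, i.e. n ≈ -1.3542 or n ≈ -6.6458.

n = -6.6458 or n = -1.3542 or n = 2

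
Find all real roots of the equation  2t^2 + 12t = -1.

Rearrange to standard form: 2t^2 + 12t + 1 = 0.
Discriminant: (12)^2 - 4*2*1 = 136.
Quadratic formula: t = (-12 +/- sqrt(136)) / 4.
So t = -3 + sqrt(34)/2 ~= -0.0845 or t = -3 - sqrt(34)/2 ~= -5.9155.

t = -5.9155 or t = -0.0845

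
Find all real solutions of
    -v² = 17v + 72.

v = -9 or v = -8

Bring every term to one side: -v² - 17v - 72 = 0.
Factor: -1(v + 8)(v + 9) = 0.
So v = -8 or v = -9.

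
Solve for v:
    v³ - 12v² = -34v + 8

Rearrange: v³ - 12v² + 34v - 8 = 0.
Possible rational roots are divisors of -8. Testing v = 4 gives 0, so (v - 4) is a factor.
Divide: v³ - 12v² + 34v - 8 = (v - 4)(v² - 8v + 2).
Apply the quadratic formula to v² - 8v + 2 = 0: v = (8 ± √56)/2, i.e. v ≈ 7.7417 or v ≈ 0.2583.

v = 0.2583 or v = 4 or v = 7.7417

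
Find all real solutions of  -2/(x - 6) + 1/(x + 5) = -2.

x = -5.4599 or x = 6.9599

Multiply both sides by (x - 6)(x + 5):
-2(x + 5) + (x - 6) = -2(x - 6)(x + 5).
Expand and collect terms: -2x² + 3x + 76 = 0.
By the quadratic formula, x = (-3 ± √617) / -4, so x ≈ -5.4599 or x ≈ 6.9599.
Neither value makes a denominator zero (x ≠ 6, x ≠ -5), so both are valid.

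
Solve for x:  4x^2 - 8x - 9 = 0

Discriminant: (-8)^2 - 4*4*(-9) = 208.
Quadratic formula: x = (8 +/- sqrt(208)) / 8.
So x = 1 + sqrt(13)/2 ~= 2.8028 or x = 1 - sqrt(13)/2 ~= -0.8028.

x = -0.8028 or x = 2.8028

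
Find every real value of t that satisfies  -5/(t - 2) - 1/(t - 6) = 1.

t = -3.5826 or t = 5.5826

Multiply both sides by (t - 2)(t - 6):
-5(t - 6) - (t - 2) = (t - 2)(t - 6).
Expand and collect terms: t^2 - 2t - 20 = 0.
By the quadratic formula, t = (2 +/- sqrt(84)) / 2, so t ~= 5.5826 or t ~= -3.5826.
Neither value makes a denominator zero (t != 2, t != 6), so both are valid.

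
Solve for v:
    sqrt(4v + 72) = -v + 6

Square both sides: 4v + 72 = (-v + 6)^2.
Expand and rearrange: v^2 - 16v - 36 = 0.
Solving gives v = 18 or v = -2.
Check each candidate in the original equation:
  v = 18: sqrt(144) = 12, while -v + 6 = -12 — extraneous.
  v = -2: sqrt(64) = 8, while -v + 6 = 8 — valid.

v = -2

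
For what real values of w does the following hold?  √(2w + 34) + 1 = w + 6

w = 1

Isolate the radical: √(2w + 34) = w + 5.
Square both sides: 2w + 34 = (w + 5)².
Expand and rearrange: w² + 8w - 9 = 0.
Solving gives w = 1 or w = -9.
Check each candidate in the original equation:
  w = 1: √(36) = 6, while w + 5 = 6 — valid.
  w = -9: √(16) = 4, while w + 5 = -4 — extraneous.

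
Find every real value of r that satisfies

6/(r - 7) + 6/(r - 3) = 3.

r = 4.1716 or r = 9.8284

Multiply both sides by (r - 7)(r - 3):
6(r - 3) + 6(r - 7) = 3(r - 7)(r - 3).
Expand and collect terms: 3r² - 42r + 123 = 0.
By the quadratic formula, r = (42 ± √288) / 6, so r ≈ 9.8284 or r ≈ 4.1716.
Neither value makes a denominator zero (r ≠ 7, r ≠ 3), so both are valid.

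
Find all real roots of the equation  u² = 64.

u = -8 or u = 8

Bring every term to one side: u² - 64 = 0.
Factor: (u + 8)(u - 8) = 0.
So u = -8 or u = 8.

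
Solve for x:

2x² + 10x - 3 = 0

x = -5.2839 or x = 0.2839

Discriminant: (10)² − 4·2·(-3) = 124.
Quadratic formula: x = (-10 ± √124) / 4.
So x = -5/2 + √(31)/2 ≈ 0.2839 or x = -√(31)/2 - 5/2 ≈ -5.2839.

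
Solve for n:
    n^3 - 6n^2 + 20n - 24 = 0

Possible rational roots are divisors of -24. Testing n = 2 gives 0, so (n - 2) is a factor.
Divide: n^3 - 6n^2 + 20n - 24 = (n - 2)(n^2 - 4n + 12).
The quadratic n^2 - 4n + 12 has discriminant -32 < 0, so no further real roots.

n = 2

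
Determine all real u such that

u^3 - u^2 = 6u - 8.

u = -2.5616 or u = 1.5616 or u = 2

Rearrange: u^3 - u^2 - 6u + 8 = 0.
Possible rational roots are divisors of 8. Testing u = 2 gives 0, so (u - 2) is a factor.
Divide: u^3 - u^2 - 6u + 8 = (u - 2)(u^2 + u - 4).
Apply the quadratic formula to u^2 + u - 4 = 0: u = (-1 +/- sqrt(17))/2, i.e. u ~= 1.5616 or u ~= -2.5616.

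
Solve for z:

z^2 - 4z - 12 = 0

Factor: (z + 2)(z - 6) = 0.
So z = -2 or z = 6.

z = -2 or z = 6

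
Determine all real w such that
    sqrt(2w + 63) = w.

Square both sides: 2w + 63 = (w)^2.
Expand and rearrange: w^2 - 2w - 63 = 0.
Solving gives w = 9 or w = -7.
Check each candidate in the original equation:
  w = 9: sqrt(81) = 9, while w = 9 — valid.
  w = -7: sqrt(49) = 7, while w = -7 — extraneous.

w = 9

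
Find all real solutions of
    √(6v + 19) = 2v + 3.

Square both sides: 6v + 19 = (2v + 3)².
Expand and rearrange: 4v² + 6v - 10 = 0.
Solving gives v = 1 or v = -2.5.
Check each candidate in the original equation:
  v = 1: √(25) = 5, while 2v + 3 = 5 — valid.
  v = -2.5: √(4) = 2, while 2v + 3 = -2 — extraneous.

v = 1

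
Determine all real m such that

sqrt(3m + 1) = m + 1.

m = 0 or m = 1

Square both sides: 3m + 1 = (m + 1)^2.
Expand and rearrange: m^2 - m = 0.
Solving gives m = 1 or m = 0.
Check each candidate in the original equation:
  m = 1: sqrt(4) = 2, while m + 1 = 2 — valid.
  m = 0: sqrt(1) = 1, while m + 1 = 1 — valid.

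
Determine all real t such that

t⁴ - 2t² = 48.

Let u = t². The equation becomes u² - 2u - 48 = 0.
Factor: (u - 8)(u + 6) = 0, so u = 8 or u = -6.
t² = 8 gives t = ±2·√(2) ≈ ±2.8284.
t² = -6 < 0 has no real solution.

t = -2.8284 or t = 2.8284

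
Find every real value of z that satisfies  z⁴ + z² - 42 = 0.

z = -2.4495 or z = 2.4495

Let u = z². The equation becomes u² + u - 42 = 0.
Factor: (u - 6)(u + 7) = 0, so u = 6 or u = -7.
z² = 6 gives z = ±√(6) ≈ ±2.4495.
z² = -7 < 0 has no real solution.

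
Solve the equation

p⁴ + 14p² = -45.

Let u = p². The equation becomes u² + 14u + 45 = 0.
Factor: (u + 5)(u + 9) = 0, so u = -5 or u = -9.
p² = -5 < 0 has no real solution.
p² = -9 < 0 has no real solution.

No real solutions.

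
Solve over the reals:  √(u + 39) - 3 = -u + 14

u = 10

Isolate the radical: √(u + 39) = -u + 17.
Square both sides: u + 39 = (-u + 17)².
Expand and rearrange: u² - 35u + 250 = 0.
Solving gives u = 25 or u = 10.
Check each candidate in the original equation:
  u = 25: √(64) = 8, while -u + 17 = -8 — extraneous.
  u = 10: √(49) = 7, while -u + 17 = 7 — valid.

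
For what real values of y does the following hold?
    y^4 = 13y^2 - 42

Let u = y^2. The equation becomes u^2 - 13u + 42 = 0.
Factor: (u - 7)(u - 6) = 0, so u = 7 or u = 6.
y^2 = 7 gives y = +/-sqrt(7) ~= +/-2.6458.
y^2 = 6 gives y = +/-sqrt(6) ~= +/-2.4495.

y = -2.6458 or y = -2.4495 or y = 2.4495 or y = 2.6458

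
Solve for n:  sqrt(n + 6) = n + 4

n = -2

Square both sides: n + 6 = (n + 4)^2.
Expand and rearrange: n^2 + 7n + 10 = 0.
Solving gives n = -2 or n = -5.
Check each candidate in the original equation:
  n = -2: sqrt(4) = 2, while n + 4 = 2 — valid.
  n = -5: sqrt(1) = 1, while n + 4 = -1 — extraneous.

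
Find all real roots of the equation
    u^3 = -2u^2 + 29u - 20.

Rearrange: u^3 + 2u^2 - 29u + 20 = 0.
Possible rational roots are divisors of 20. Testing u = 4 gives 0, so (u - 4) is a factor.
Divide: u^3 + 2u^2 - 29u + 20 = (u - 4)(u^2 + 6u - 5).
Apply the quadratic formula to u^2 + 6u - 5 = 0: u = (-6 +/- sqrt(56))/2, i.e. u ~= 0.7417 or u ~= -6.7417.

u = -6.7417 or u = 0.7417 or u = 4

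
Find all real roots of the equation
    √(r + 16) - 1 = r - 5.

Isolate the radical: √(r + 16) = r - 4.
Square both sides: r + 16 = (r - 4)².
Expand and rearrange: r² - 9r = 0.
Solving gives r = 9 or r = 0.
Check each candidate in the original equation:
  r = 9: √(25) = 5, while r - 4 = 5 — valid.
  r = 0: √(16) = 4, while r - 4 = -4 — extraneous.

r = 9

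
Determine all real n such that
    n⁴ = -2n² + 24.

Let u = n². The equation becomes u² + 2u - 24 = 0.
Factor: (u + 6)(u - 4) = 0, so u = -6 or u = 4.
n² = -6 < 0 has no real solution.
n² = 4 gives n = ±2.

n = -2 or n = 2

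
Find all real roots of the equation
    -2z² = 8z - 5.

z = -4.5495 or z = 0.5495

Rearrange to standard form: -2z² - 8z + 5 = 0.
Discriminant: (-8)² − 4·(-2)·5 = 104.
Quadratic formula: z = (8 ± √104) / (-4).
So z = -√(26)/2 - 2 ≈ -4.5495 or z = -2 + √(26)/2 ≈ 0.5495.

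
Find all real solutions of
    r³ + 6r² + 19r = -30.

Rearrange: r³ + 6r² + 19r + 30 = 0.
Possible rational roots are divisors of 30. Testing r = -3 gives 0, so (r + 3) is a factor.
Divide: r³ + 6r² + 19r + 30 = (r + 3)(r² + 3r + 10).
The quadratic r² + 3r + 10 has discriminant -31 < 0, so no further real roots.

r = -3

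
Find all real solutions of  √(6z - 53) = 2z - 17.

Square both sides: 6z - 53 = (2z - 17)².
Expand and rearrange: 4z² - 74z + 342 = 0.
Solving gives z = 9.5 or z = 9.
Check each candidate in the original equation:
  z = 9.5: √(4) = 2, while 2z - 17 = 2 — valid.
  z = 9: √(1) = 1, while 2z - 17 = 1 — valid.

z = 9 or z = 9.5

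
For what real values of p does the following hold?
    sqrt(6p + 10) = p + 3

p = -1 or p = 1

Square both sides: 6p + 10 = (p + 3)^2.
Expand and rearrange: p^2 - 1 = 0.
Solving gives p = 1 or p = -1.
Check each candidate in the original equation:
  p = 1: sqrt(16) = 4, while p + 3 = 4 — valid.
  p = -1: sqrt(4) = 2, while p + 3 = 2 — valid.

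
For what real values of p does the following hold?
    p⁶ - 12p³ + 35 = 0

Let u = p³. The equation becomes u² - 12u + 35 = 0.
Factor: (u - 5)(u - 7) = 0, so u = 5 or u = 7.
p³ = 5 gives p = ∛(5) ≈ 1.71.
p³ = 7 gives p = ∛(7) ≈ 1.9129.

p = 1.71 or p = 1.9129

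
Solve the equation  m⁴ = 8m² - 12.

Let u = m². The equation becomes u² - 8u + 12 = 0.
Factor: (u - 6)(u - 2) = 0, so u = 6 or u = 2.
m² = 6 gives m = ±√(6) ≈ ±2.4495.
m² = 2 gives m = ±√(2) ≈ ±1.4142.

m = -2.4495 or m = -1.4142 or m = 1.4142 or m = 2.4495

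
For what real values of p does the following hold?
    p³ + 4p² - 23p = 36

Rearrange: p³ + 4p² - 23p - 36 = 0.
Possible rational roots are divisors of -36. Testing p = 4 gives 0, so (p - 4) is a factor.
Divide: p³ + 4p² - 23p - 36 = (p - 4)(p² + 8p + 9).
Apply the quadratic formula to p² + 8p + 9 = 0: p = (-8 ± √28)/2, i.e. p ≈ -1.3542 or p ≈ -6.6458.

p = -6.6458 or p = -1.3542 or p = 4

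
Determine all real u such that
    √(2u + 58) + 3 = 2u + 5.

u = 3

Isolate the radical: √(2u + 58) = 2u + 2.
Square both sides: 2u + 58 = (2u + 2)².
Expand and rearrange: 4u² + 6u - 54 = 0.
Solving gives u = 3 or u = -4.5.
Check each candidate in the original equation:
  u = 3: √(64) = 8, while 2u + 2 = 8 — valid.
  u = -4.5: √(49) = 7, while 2u + 2 = -7 — extraneous.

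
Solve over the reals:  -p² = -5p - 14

Bring every term to one side: -p² + 5p + 14 = 0.
Factor: -1(p - 7)(p + 2) = 0.
So p = 7 or p = -2.

p = -2 or p = 7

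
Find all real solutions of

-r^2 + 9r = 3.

Rearrange to standard form: -r^2 + 9r - 3 = 0.
Discriminant: (9)^2 - 4*(-1)*(-3) = 69.
Quadratic formula: r = (-9 +/- sqrt(69)) / (-2).
So r = 9/2 - sqrt(69)/2 ~= 0.3467 or r = sqrt(69)/2 + 9/2 ~= 8.6533.

r = 0.3467 or r = 8.6533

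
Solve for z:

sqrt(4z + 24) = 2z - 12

z = 10

Square both sides: 4z + 24 = (2z - 12)^2.
Expand and rearrange: 4z^2 - 52z + 120 = 0.
Solving gives z = 10 or z = 3.
Check each candidate in the original equation:
  z = 10: sqrt(64) = 8, while 2z - 12 = 8 — valid.
  z = 3: sqrt(36) = 6, while 2z - 12 = -6 — extraneous.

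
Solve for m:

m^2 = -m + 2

Bring every term to one side: m^2 + m - 2 = 0.
Factor: (m + 2)(m - 1) = 0.
So m = -2 or m = 1.

m = -2 or m = 1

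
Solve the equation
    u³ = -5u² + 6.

u = -4.7321 or u = -1.2679 or u = 1

Rearrange: u³ + 5u² - 6 = 0.
Possible rational roots are divisors of -6. Testing u = 1 gives 0, so (u - 1) is a factor.
Divide: u³ + 5u² - 6 = (u - 1)(u² + 6u + 6).
Apply the quadratic formula to u² + 6u + 6 = 0: u = (-6 ± √12)/2, i.e. u ≈ -1.2679 or u ≈ -4.7321.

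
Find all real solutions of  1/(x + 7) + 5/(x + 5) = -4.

x = -7.5 or x = -6

Multiply both sides by (x + 7)(x + 5):
(x + 5) + 5(x + 7) = -4(x + 7)(x + 5).
Expand and collect terms: -4x^2 - 54x - 180 = 0.
Factor or apply the quadratic formula: x = -7.5 or x = -6.
Neither value makes a denominator zero (x != -7, x != -5), so both are valid.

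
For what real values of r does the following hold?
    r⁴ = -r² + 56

r = -2.6458 or r = 2.6458

Let u = r². The equation becomes u² + u - 56 = 0.
Factor: (u + 8)(u - 7) = 0, so u = -8 or u = 7.
r² = -8 < 0 has no real solution.
r² = 7 gives r = ±√(7) ≈ ±2.6458.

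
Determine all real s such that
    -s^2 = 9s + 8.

Bring every term to one side: -s^2 - 9s - 8 = 0.
Factor: -1(s + 1)(s + 8) = 0.
So s = -1 or s = -8.

s = -8 or s = -1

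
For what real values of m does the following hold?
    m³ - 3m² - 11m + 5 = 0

m = -2.4142 or m = 0.4142 or m = 5

Possible rational roots are divisors of 5. Testing m = 5 gives 0, so (m - 5) is a factor.
Divide: m³ - 3m² - 11m + 5 = (m - 5)(m² + 2m - 1).
Apply the quadratic formula to m² + 2m - 1 = 0: m = (-2 ± √8)/2, i.e. m ≈ 0.4142 or m ≈ -2.4142.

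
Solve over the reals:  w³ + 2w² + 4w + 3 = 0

w = -1

Possible rational roots are divisors of 3. Testing w = -1 gives 0, so (w + 1) is a factor.
Divide: w³ + 2w² + 4w + 3 = (w + 1)(w² + w + 3).
The quadratic w² + w + 3 has discriminant -11 < 0, so no further real roots.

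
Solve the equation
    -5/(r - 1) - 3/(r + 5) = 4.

Multiply both sides by (r - 1)(r + 5):
-5(r + 5) - 3(r - 1) = 4(r - 1)(r + 5).
Expand and collect terms: 4r² + 24r + 2 = 0.
By the quadratic formula, r = (-24 ± √544) / 8, so r ≈ -0.0845 or r ≈ -5.9155.
Neither value makes a denominator zero (r ≠ 1, r ≠ -5), so both are valid.

r = -5.9155 or r = -0.0845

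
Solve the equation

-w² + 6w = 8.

w = 2 or w = 4

Bring every term to one side: -w² + 6w - 8 = 0.
Factor: -1(w - 2)(w - 4) = 0.
So w = 2 or w = 4.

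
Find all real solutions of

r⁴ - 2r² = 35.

r = -2.6458 or r = 2.6458

Let u = r². The equation becomes u² - 2u - 35 = 0.
Factor: (u + 5)(u - 7) = 0, so u = -5 or u = 7.
r² = -5 < 0 has no real solution.
r² = 7 gives r = ±√(7) ≈ ±2.6458.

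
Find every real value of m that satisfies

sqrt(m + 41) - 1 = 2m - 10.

Isolate the radical: sqrt(m + 41) = 2m - 9.
Square both sides: m + 41 = (2m - 9)^2.
Expand and rearrange: 4m^2 - 37m + 40 = 0.
Solving gives m = 8 or m = 1.25.
Check each candidate in the original equation:
  m = 8: sqrt(49) = 7, while 2m - 9 = 7 — valid.
  m = 1.25: sqrt(42.25) = 6.5, while 2m - 9 = -6.5 — extraneous.

m = 8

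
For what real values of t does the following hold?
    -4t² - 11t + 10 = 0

t = -3.4704 or t = 0.7204

Discriminant: (-11)² − 4·(-4)·10 = 281.
Quadratic formula: t = (11 ± √281) / (-8).
So t = -√(281)/8 - 11/8 ≈ -3.4704 or t = -11/8 + √(281)/8 ≈ 0.7204.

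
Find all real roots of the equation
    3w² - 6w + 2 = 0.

w = 0.4226 or w = 1.5774

Discriminant: (-6)² − 4·3·2 = 12.
Quadratic formula: w = (6 ± √12) / 6.
So w = √(3)/3 + 1 ≈ 1.5774 or w = 1 - √(3)/3 ≈ 0.4226.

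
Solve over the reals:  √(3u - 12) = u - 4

u = 4 or u = 7

Square both sides: 3u - 12 = (u - 4)².
Expand and rearrange: u² - 11u + 28 = 0.
Solving gives u = 7 or u = 4.
Check each candidate in the original equation:
  u = 7: √(9) = 3, while u - 4 = 3 — valid.
  u = 4: √(0) = 0, while u - 4 = 0 — valid.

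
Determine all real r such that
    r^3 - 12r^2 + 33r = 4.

Rearrange: r^3 - 12r^2 + 33r - 4 = 0.
Possible rational roots are divisors of -4. Testing r = 4 gives 0, so (r - 4) is a factor.
Divide: r^3 - 12r^2 + 33r - 4 = (r - 4)(r^2 - 8r + 1).
Apply the quadratic formula to r^2 - 8r + 1 = 0: r = (8 +/- sqrt(60))/2, i.e. r ~= 7.873 or r ~= 0.127.

r = 0.127 or r = 4 or r = 7.873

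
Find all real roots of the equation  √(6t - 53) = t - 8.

t = 9 or t = 13

Square both sides: 6t - 53 = (t - 8)².
Expand and rearrange: t² - 22t + 117 = 0.
Solving gives t = 13 or t = 9.
Check each candidate in the original equation:
  t = 13: √(25) = 5, while t - 8 = 5 — valid.
  t = 9: √(1) = 1, while t - 8 = 1 — valid.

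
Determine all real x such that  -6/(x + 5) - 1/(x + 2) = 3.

x = -7.1387 or x = -2.1946

Multiply both sides by (x + 5)(x + 2):
-6(x + 2) - (x + 5) = 3(x + 5)(x + 2).
Expand and collect terms: 3x^2 + 28x + 47 = 0.
By the quadratic formula, x = (-28 +/- sqrt(220)) / 6, so x ~= -2.1946 or x ~= -7.1387.
Neither value makes a denominator zero (x != -5, x != -2), so both are valid.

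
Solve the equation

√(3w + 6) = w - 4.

Square both sides: 3w + 6 = (w - 4)².
Expand and rearrange: w² - 11w + 10 = 0.
Solving gives w = 10 or w = 1.
Check each candidate in the original equation:
  w = 10: √(36) = 6, while w - 4 = 6 — valid.
  w = 1: √(9) = 3, while w - 4 = -3 — extraneous.

w = 10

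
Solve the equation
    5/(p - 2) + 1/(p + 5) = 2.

p = -4.6368 or p = 4.6368

Multiply both sides by (p - 2)(p + 5):
5(p + 5) + (p - 2) = 2(p - 2)(p + 5).
Expand and collect terms: 2p² - 43 = 0.
By the quadratic formula, p = (0 ± √344) / 4, so p ≈ 4.6368 or p ≈ -4.6368.
Neither value makes a denominator zero (p ≠ 2, p ≠ -5), so both are valid.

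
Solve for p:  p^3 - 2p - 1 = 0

p = -1 or p = -0.618 or p = 1.618

Possible rational roots are divisors of -1. Testing p = -1 gives 0, so (p + 1) is a factor.
Divide: p^3 - 2p - 1 = (p + 1)(p^2 - p - 1).
Apply the quadratic formula to p^2 - p - 1 = 0: p = (1 +/- sqrt(5))/2, i.e. p ~= 1.618 or p ~= -0.618.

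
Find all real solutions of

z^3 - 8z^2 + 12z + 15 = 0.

Possible rational roots are divisors of 15. Testing z = 5 gives 0, so (z - 5) is a factor.
Divide: z^3 - 8z^2 + 12z + 15 = (z - 5)(z^2 - 3z - 3).
Apply the quadratic formula to z^2 - 3z - 3 = 0: z = (3 +/- sqrt(21))/2, i.e. z ~= 3.7913 or z ~= -0.7913.

z = -0.7913 or z = 3.7913 or z = 5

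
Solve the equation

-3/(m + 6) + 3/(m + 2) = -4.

m = -5 or m = -3

Multiply both sides by (m + 6)(m + 2):
-3(m + 2) + 3(m + 6) = -4(m + 6)(m + 2).
Expand and collect terms: -4m² - 32m - 60 = 0.
Factor or apply the quadratic formula: m = -5 or m = -3.
Neither value makes a denominator zero (m ≠ -6, m ≠ -2), so both are valid.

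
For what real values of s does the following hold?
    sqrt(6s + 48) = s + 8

Square both sides: 6s + 48 = (s + 8)^2.
Expand and rearrange: s^2 + 10s + 16 = 0.
Solving gives s = -2 or s = -8.
Check each candidate in the original equation:
  s = -2: sqrt(36) = 6, while s + 8 = 6 — valid.
  s = -8: sqrt(0) = 0, while s + 8 = 0 — valid.

s = -8 or s = -2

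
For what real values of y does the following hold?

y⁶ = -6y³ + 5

y = -1.8891 or y = 0.9052

Let u = y³. The equation becomes u² + 6u - 5 = 0.
By the quadratic formula, u = -3 + √(14) or u = -√(14) - 3.
y³ = -3 + √(14) gives y = ∛(-3 + √(14)) ≈ 0.9052.
y³ = -√(14) - 3 gives y = -∛(3 + √(14)) ≈ -1.8891.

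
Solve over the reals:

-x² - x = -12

x = -4 or x = 3

Bring every term to one side: -x² - x + 12 = 0.
Factor: -1(x - 3)(x + 4) = 0.
So x = 3 or x = -4.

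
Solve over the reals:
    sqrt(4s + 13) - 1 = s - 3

Isolate the radical: sqrt(4s + 13) = s - 2.
Square both sides: 4s + 13 = (s - 2)^2.
Expand and rearrange: s^2 - 8s - 9 = 0.
Solving gives s = 9 or s = -1.
Check each candidate in the original equation:
  s = 9: sqrt(49) = 7, while s - 2 = 7 — valid.
  s = -1: sqrt(9) = 3, while s - 2 = -3 — extraneous.

s = 9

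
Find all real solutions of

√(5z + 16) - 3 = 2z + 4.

Isolate the radical: √(5z + 16) = 2z + 7.
Square both sides: 5z + 16 = (2z + 7)².
Expand and rearrange: 4z² + 23z + 33 = 0.
Solving gives z = -2.75 or z = -3.
Check each candidate in the original equation:
  z = -2.75: √(2.25) = 1.5, while 2z + 7 = 1.5 — valid.
  z = -3: √(1) = 1, while 2z + 7 = 1 — valid.

z = -3 or z = -2.75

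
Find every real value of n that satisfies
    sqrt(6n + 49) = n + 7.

Square both sides: 6n + 49 = (n + 7)^2.
Expand and rearrange: n^2 + 8n = 0.
Solving gives n = 0 or n = -8.
Check each candidate in the original equation:
  n = 0: sqrt(49) = 7, while n + 7 = 7 — valid.
  n = -8: sqrt(1) = 1, while n + 7 = -1 — extraneous.

n = 0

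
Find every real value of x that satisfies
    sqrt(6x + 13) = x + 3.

Square both sides: 6x + 13 = (x + 3)^2.
Expand and rearrange: x^2 - 4 = 0.
Solving gives x = 2 or x = -2.
Check each candidate in the original equation:
  x = 2: sqrt(25) = 5, while x + 3 = 5 — valid.
  x = -2: sqrt(1) = 1, while x + 3 = 1 — valid.

x = -2 or x = 2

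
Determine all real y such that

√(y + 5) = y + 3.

Square both sides: y + 5 = (y + 3)².
Expand and rearrange: y² + 5y + 4 = 0.
Solving gives y = -1 or y = -4.
Check each candidate in the original equation:
  y = -1: √(4) = 2, while y + 3 = 2 — valid.
  y = -4: √(1) = 1, while y + 3 = -1 — extraneous.

y = -1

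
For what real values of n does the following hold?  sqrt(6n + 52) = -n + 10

n = 2

Square both sides: 6n + 52 = (-n + 10)^2.
Expand and rearrange: n^2 - 26n + 48 = 0.
Solving gives n = 24 or n = 2.
Check each candidate in the original equation:
  n = 24: sqrt(196) = 14, while -n + 10 = -14 — extraneous.
  n = 2: sqrt(64) = 8, while -n + 10 = 8 — valid.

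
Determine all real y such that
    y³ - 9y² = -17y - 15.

y = -0.6458 or y = 4.6458 or y = 5

Rearrange: y³ - 9y² + 17y + 15 = 0.
Possible rational roots are divisors of 15. Testing y = 5 gives 0, so (y - 5) is a factor.
Divide: y³ - 9y² + 17y + 15 = (y - 5)(y² - 4y - 3).
Apply the quadratic formula to y² - 4y - 3 = 0: y = (4 ± √28)/2, i.e. y ≈ 4.6458 or y ≈ -0.6458.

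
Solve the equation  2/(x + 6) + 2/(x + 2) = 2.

Multiply both sides by (x + 6)(x + 2):
2(x + 2) + 2(x + 6) = 2(x + 6)(x + 2).
Expand and collect terms: 2x² + 12x + 8 = 0.
By the quadratic formula, x = (-12 ± √80) / 4, so x ≈ -0.7639 or x ≈ -5.2361.
Neither value makes a denominator zero (x ≠ -6, x ≠ -2), so both are valid.

x = -5.2361 or x = -0.7639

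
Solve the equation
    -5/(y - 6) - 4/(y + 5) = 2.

y = -7.4564 or y = 3.9564

Multiply both sides by (y - 6)(y + 5):
-5(y + 5) - 4(y - 6) = 2(y - 6)(y + 5).
Expand and collect terms: 2y² + 7y - 59 = 0.
By the quadratic formula, y = (-7 ± √521) / 4, so y ≈ 3.9564 or y ≈ -7.4564.
Neither value makes a denominator zero (y ≠ 6, y ≠ -5), so both are valid.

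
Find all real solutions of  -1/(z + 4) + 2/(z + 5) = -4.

z = -5.4254 or z = -3.8246

Multiply both sides by (z + 4)(z + 5):
-(z + 5) + 2(z + 4) = -4(z + 4)(z + 5).
Expand and collect terms: -4z² - 37z - 83 = 0.
By the quadratic formula, z = (37 ± √41) / -8, so z ≈ -5.4254 or z ≈ -3.8246.
Neither value makes a denominator zero (z ≠ -4, z ≠ -5), so both are valid.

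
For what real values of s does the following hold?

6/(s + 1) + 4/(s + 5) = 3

s = -4.1813 or s = 1.5147

Multiply both sides by (s + 1)(s + 5):
6(s + 5) + 4(s + 1) = 3(s + 1)(s + 5).
Expand and collect terms: 3s^2 + 8s - 19 = 0.
By the quadratic formula, s = (-8 +/- sqrt(292)) / 6, so s ~= 1.5147 or s ~= -4.1813.
Neither value makes a denominator zero (s != -1, s != -5), so both are valid.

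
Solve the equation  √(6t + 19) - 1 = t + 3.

t = -3 or t = 1

Isolate the radical: √(6t + 19) = t + 4.
Square both sides: 6t + 19 = (t + 4)².
Expand and rearrange: t² + 2t - 3 = 0.
Solving gives t = 1 or t = -3.
Check each candidate in the original equation:
  t = 1: √(25) = 5, while t + 4 = 5 — valid.
  t = -3: √(1) = 1, while t + 4 = 1 — valid.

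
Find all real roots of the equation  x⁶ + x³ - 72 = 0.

x = -2.0801 or x = 2

Let u = x³. The equation becomes u² + u - 72 = 0.
Factor: (u - 8)(u + 9) = 0, so u = 8 or u = -9.
x³ = 8 gives x = 2.
x³ = -9 gives x = -∛(9) ≈ -2.0801.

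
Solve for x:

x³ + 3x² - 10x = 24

x = -4 or x = -2 or x = 3

Rearrange: x³ + 3x² - 10x - 24 = 0.
Possible rational roots are divisors of -24. Testing x = -4 gives 0, so (x + 4) is a factor.
Divide: x³ + 3x² - 10x - 24 = (x + 4)(x² - x - 6).
Factor the quadratic: x = 3 or x = -2.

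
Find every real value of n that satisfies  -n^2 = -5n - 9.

n = -1.4051 or n = 6.4051

Rearrange to standard form: -n^2 + 5n + 9 = 0.
Discriminant: (5)^2 - 4*(-1)*9 = 61.
Quadratic formula: n = (-5 +/- sqrt(61)) / (-2).
So n = 5/2 - sqrt(61)/2 ~= -1.4051 or n = 5/2 + sqrt(61)/2 ~= 6.4051.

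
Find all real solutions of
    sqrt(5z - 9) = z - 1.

z = 2 or z = 5

Square both sides: 5z - 9 = (z - 1)^2.
Expand and rearrange: z^2 - 7z + 10 = 0.
Solving gives z = 5 or z = 2.
Check each candidate in the original equation:
  z = 5: sqrt(16) = 4, while z - 1 = 4 — valid.
  z = 2: sqrt(1) = 1, while z - 1 = 1 — valid.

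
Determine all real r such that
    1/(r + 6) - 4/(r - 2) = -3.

Multiply both sides by (r + 6)(r - 2):
(r - 2) - 4(r + 6) = -3(r + 6)(r - 2).
Expand and collect terms: -3r^2 - 9r + 62 = 0.
By the quadratic formula, r = (9 +/- sqrt(825)) / -6, so r ~= -6.2871 or r ~= 3.2871.
Neither value makes a denominator zero (r != -6, r != 2), so both are valid.

r = -6.2871 or r = 3.2871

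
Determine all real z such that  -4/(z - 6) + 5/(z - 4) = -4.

z = 3.0679 or z = 6.6821

Multiply both sides by (z - 6)(z - 4):
-4(z - 4) + 5(z - 6) = -4(z - 6)(z - 4).
Expand and collect terms: -4z^2 + 39z - 82 = 0.
By the quadratic formula, z = (-39 +/- sqrt(209)) / -8, so z ~= 3.0679 or z ~= 6.6821.
Neither value makes a denominator zero (z != 6, z != 4), so both are valid.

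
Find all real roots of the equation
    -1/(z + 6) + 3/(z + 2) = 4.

Multiply both sides by (z + 6)(z + 2):
-(z + 2) + 3(z + 6) = 4(z + 6)(z + 2).
Expand and collect terms: 4z^2 + 30z + 32 = 0.
By the quadratic formula, z = (-30 +/- sqrt(388)) / 8, so z ~= -1.2878 or z ~= -6.2122.
Neither value makes a denominator zero (z != -6, z != -2), so both are valid.

z = -6.2122 or z = -1.2878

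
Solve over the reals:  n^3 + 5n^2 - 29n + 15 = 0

n = -8.5826 or n = 0.5826 or n = 3

Possible rational roots are divisors of 15. Testing n = 3 gives 0, so (n - 3) is a factor.
Divide: n^3 + 5n^2 - 29n + 15 = (n - 3)(n^2 + 8n - 5).
Apply the quadratic formula to n^2 + 8n - 5 = 0: n = (-8 +/- sqrt(84))/2, i.e. n ~= 0.5826 or n ~= -8.5826.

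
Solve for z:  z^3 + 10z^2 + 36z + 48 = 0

Possible rational roots are divisors of 48. Testing z = -4 gives 0, so (z + 4) is a factor.
Divide: z^3 + 10z^2 + 36z + 48 = (z + 4)(z^2 + 6z + 12).
The quadratic z^2 + 6z + 12 has discriminant -12 < 0, so no further real roots.

z = -4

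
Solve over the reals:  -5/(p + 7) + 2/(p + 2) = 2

p = -9.1949 or p = -1.3051

Multiply both sides by (p + 7)(p + 2):
-5(p + 2) + 2(p + 7) = 2(p + 7)(p + 2).
Expand and collect terms: 2p² + 21p + 24 = 0.
By the quadratic formula, p = (-21 ± √249) / 4, so p ≈ -1.3051 or p ≈ -9.1949.
Neither value makes a denominator zero (p ≠ -7, p ≠ -2), so both are valid.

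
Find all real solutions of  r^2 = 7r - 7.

Rearrange to standard form: r^2 - 7r + 7 = 0.
Discriminant: (-7)^2 - 4*1*7 = 21.
Quadratic formula: r = (7 +/- sqrt(21)) / 2.
So r = sqrt(21)/2 + 7/2 ~= 5.7913 or r = 7/2 - sqrt(21)/2 ~= 1.2087.

r = 1.2087 or r = 5.7913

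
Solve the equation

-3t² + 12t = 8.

t = 0.8453 or t = 3.1547

Rearrange to standard form: -3t² + 12t - 8 = 0.
Discriminant: (12)² − 4·(-3)·(-8) = 48.
Quadratic formula: t = (-12 ± √48) / (-6).
So t = 2 - 2·√(3)/3 ≈ 0.8453 or t = 2·√(3)/3 + 2 ≈ 3.1547.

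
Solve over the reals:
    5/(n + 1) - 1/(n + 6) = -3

Multiply both sides by (n + 1)(n + 6):
5(n + 6) - (n + 1) = -3(n + 1)(n + 6).
Expand and collect terms: -3n^2 - 25n - 47 = 0.
By the quadratic formula, n = (25 +/- sqrt(61)) / -6, so n ~= -5.4684 or n ~= -2.865.
Neither value makes a denominator zero (n != -1, n != -6), so both are valid.

n = -5.4684 or n = -2.865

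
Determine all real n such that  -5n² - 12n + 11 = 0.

n = -3.1079 or n = 0.7079

Discriminant: (-12)² − 4·(-5)·11 = 364.
Quadratic formula: n = (12 ± √364) / (-10).
So n = -√(91)/5 - 6/5 ≈ -3.1079 or n = -6/5 + √(91)/5 ≈ 0.7079.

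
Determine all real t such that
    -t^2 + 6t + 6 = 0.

Discriminant: (6)^2 - 4*(-1)*6 = 60.
Quadratic formula: t = (-6 +/- sqrt(60)) / (-2).
So t = 3 - sqrt(15) ~= -0.873 or t = 3 + sqrt(15) ~= 6.873.

t = -0.873 or t = 6.873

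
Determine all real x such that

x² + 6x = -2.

Rearrange to standard form: x² + 6x + 2 = 0.
Discriminant: (6)² − 4·1·2 = 28.
Quadratic formula: x = (-6 ± √28) / 2.
So x = -3 + √(7) ≈ -0.3542 or x = -3 - √(7) ≈ -5.6458.

x = -5.6458 or x = -0.3542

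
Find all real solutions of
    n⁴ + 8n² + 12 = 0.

No real solutions.

Let u = n². The equation becomes u² + 8u + 12 = 0.
Factor: (u + 6)(u + 2) = 0, so u = -6 or u = -2.
n² = -6 < 0 has no real solution.
n² = -2 < 0 has no real solution.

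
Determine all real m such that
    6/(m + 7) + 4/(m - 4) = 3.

m = -5.2519 or m = 5.5853

Multiply both sides by (m + 7)(m - 4):
6(m - 4) + 4(m + 7) = 3(m + 7)(m - 4).
Expand and collect terms: 3m² - m - 88 = 0.
By the quadratic formula, m = (1 ± √1057) / 6, so m ≈ 5.5853 or m ≈ -5.2519.
Neither value makes a denominator zero (m ≠ -7, m ≠ 4), so both are valid.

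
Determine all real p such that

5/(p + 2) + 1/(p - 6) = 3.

Multiply both sides by (p + 2)(p - 6):
5(p - 6) + (p + 2) = 3(p + 2)(p - 6).
Expand and collect terms: 3p^2 - 18p - 8 = 0.
By the quadratic formula, p = (18 +/- sqrt(420)) / 6, so p ~= 6.4157 or p ~= -0.4157.
Neither value makes a denominator zero (p != -2, p != 6), so both are valid.

p = -0.4157 or p = 6.4157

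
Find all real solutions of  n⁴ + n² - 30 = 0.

Let u = n². The equation becomes u² + u - 30 = 0.
Factor: (u + 6)(u - 5) = 0, so u = -6 or u = 5.
n² = -6 < 0 has no real solution.
n² = 5 gives n = ±√(5) ≈ ±2.2361.

n = -2.2361 or n = 2.2361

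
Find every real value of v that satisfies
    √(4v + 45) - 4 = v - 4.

v = 9

Isolate the radical: √(4v + 45) = v.
Square both sides: 4v + 45 = (v)².
Expand and rearrange: v² - 4v - 45 = 0.
Solving gives v = 9 or v = -5.
Check each candidate in the original equation:
  v = 9: √(81) = 9, while v = 9 — valid.
  v = -5: √(25) = 5, while v = -5 — extraneous.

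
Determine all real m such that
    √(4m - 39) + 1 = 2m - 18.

Isolate the radical: √(4m - 39) = 2m - 19.
Square both sides: 4m - 39 = (2m - 19)².
Expand and rearrange: 4m² - 80m + 400 = 0.
This gives the repeated root m = 10.
Check in the original equation:
  m = 10: √(1) = 1, while 2m - 19 = 1 — valid.

m = 10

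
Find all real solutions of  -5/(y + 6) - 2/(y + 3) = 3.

y = -7.9274 or y = -3.4059

Multiply both sides by (y + 6)(y + 3):
-5(y + 3) - 2(y + 6) = 3(y + 6)(y + 3).
Expand and collect terms: 3y² + 34y + 81 = 0.
By the quadratic formula, y = (-34 ± √184) / 6, so y ≈ -3.4059 or y ≈ -7.9274.
Neither value makes a denominator zero (y ≠ -6, y ≠ -3), so both are valid.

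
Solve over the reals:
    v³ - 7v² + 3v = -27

v = -1.6056 or v = 3 or v = 5.6056

Rearrange: v³ - 7v² + 3v + 27 = 0.
Possible rational roots are divisors of 27. Testing v = 3 gives 0, so (v - 3) is a factor.
Divide: v³ - 7v² + 3v + 27 = (v - 3)(v² - 4v - 9).
Apply the quadratic formula to v² - 4v - 9 = 0: v = (4 ± √52)/2, i.e. v ≈ 5.6056 or v ≈ -1.6056.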